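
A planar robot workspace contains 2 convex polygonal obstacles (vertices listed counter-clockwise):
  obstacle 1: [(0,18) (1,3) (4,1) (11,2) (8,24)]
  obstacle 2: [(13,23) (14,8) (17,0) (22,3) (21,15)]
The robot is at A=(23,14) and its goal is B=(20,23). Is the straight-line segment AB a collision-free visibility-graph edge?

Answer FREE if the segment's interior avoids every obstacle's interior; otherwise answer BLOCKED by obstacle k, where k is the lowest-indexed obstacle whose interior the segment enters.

FREE

Obstacle 1 [(0,18) (1,3) (4,1) (11,2) (8,24)]:
  edge (0,18)–(1,3): clear
  edge (1,3)–(4,1): clear
  edge (4,1)–(11,2): clear
  edge (11,2)–(8,24): clear
  edge (8,24)–(0,18): clear
  midpoint (43/2,37/2) outside
  → clear
Obstacle 2 [(13,23) (14,8) (17,0) (22,3) (21,15)]:
  edge (13,23)–(14,8): clear
  edge (14,8)–(17,0): clear
  edge (17,0)–(22,3): clear
  edge (22,3)–(21,15): clear
  edge (21,15)–(13,23): clear
  midpoint (43/2,37/2) outside
  → clear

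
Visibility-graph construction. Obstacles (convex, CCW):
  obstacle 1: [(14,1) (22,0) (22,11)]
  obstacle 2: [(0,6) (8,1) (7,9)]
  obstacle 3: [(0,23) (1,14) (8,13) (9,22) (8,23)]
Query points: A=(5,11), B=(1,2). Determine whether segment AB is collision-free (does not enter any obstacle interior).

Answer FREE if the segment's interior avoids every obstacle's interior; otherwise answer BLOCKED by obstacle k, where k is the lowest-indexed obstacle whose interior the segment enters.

BLOCKED by obstacle 2

Obstacle 1 [(14,1) (22,0) (22,11)]:
  edge (14,1)–(22,0): clear
  edge (22,0)–(22,11): clear
  edge (22,11)–(14,1): clear
  midpoint (3,13/2) outside
  → clear
Obstacle 2 [(0,6) (8,1) (7,9)]:
  edge (0,6)–(8,1): crosses AB
  edge (8,1)–(7,9): clear
  edge (7,9)–(0,6): crosses AB
  → BLOCKED
Obstacle 3 [(0,23) (1,14) (8,13) (9,22) (8,23)]:
  edge (0,23)–(1,14): clear
  edge (1,14)–(8,13): clear
  edge (8,13)–(9,22): clear
  edge (9,22)–(8,23): clear
  edge (8,23)–(0,23): clear
  midpoint (3,13/2) outside
  → clear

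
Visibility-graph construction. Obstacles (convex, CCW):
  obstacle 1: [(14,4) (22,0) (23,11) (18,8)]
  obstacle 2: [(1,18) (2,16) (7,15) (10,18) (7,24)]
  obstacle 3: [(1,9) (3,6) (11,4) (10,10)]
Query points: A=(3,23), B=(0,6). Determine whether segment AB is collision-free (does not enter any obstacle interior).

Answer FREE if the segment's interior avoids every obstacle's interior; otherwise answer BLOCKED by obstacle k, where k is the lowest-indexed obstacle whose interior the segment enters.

BLOCKED by obstacle 2

Obstacle 1 [(14,4) (22,0) (23,11) (18,8)]:
  edge (14,4)–(22,0): clear
  edge (22,0)–(23,11): clear
  edge (23,11)–(18,8): clear
  edge (18,8)–(14,4): clear
  midpoint (3/2,29/2) outside
  → clear
Obstacle 2 [(1,18) (2,16) (7,15) (10,18) (7,24)]:
  edge (1,18)–(2,16): crosses AB
  edge (2,16)–(7,15): clear
  edge (7,15)–(10,18): clear
  edge (10,18)–(7,24): clear
  edge (7,24)–(1,18): crosses AB
  → BLOCKED
Obstacle 3 [(1,9) (3,6) (11,4) (10,10)]:
  edge (1,9)–(3,6): clear
  edge (3,6)–(11,4): clear
  edge (11,4)–(10,10): clear
  edge (10,10)–(1,9): clear
  midpoint (3/2,29/2) outside
  → clear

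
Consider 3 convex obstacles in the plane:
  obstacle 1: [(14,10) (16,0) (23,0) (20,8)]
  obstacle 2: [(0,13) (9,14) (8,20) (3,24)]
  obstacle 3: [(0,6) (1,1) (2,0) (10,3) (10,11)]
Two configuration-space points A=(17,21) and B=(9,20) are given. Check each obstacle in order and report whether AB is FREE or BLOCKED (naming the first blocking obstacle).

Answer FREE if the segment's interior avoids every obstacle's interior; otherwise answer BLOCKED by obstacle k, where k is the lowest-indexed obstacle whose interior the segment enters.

FREE

Obstacle 1 [(14,10) (16,0) (23,0) (20,8)]:
  edge (14,10)–(16,0): clear
  edge (16,0)–(23,0): clear
  edge (23,0)–(20,8): clear
  edge (20,8)–(14,10): clear
  midpoint (13,41/2) outside
  → clear
Obstacle 2 [(0,13) (9,14) (8,20) (3,24)]:
  edge (0,13)–(9,14): clear
  edge (9,14)–(8,20): clear
  edge (8,20)–(3,24): clear
  edge (3,24)–(0,13): clear
  midpoint (13,41/2) outside
  → clear
Obstacle 3 [(0,6) (1,1) (2,0) (10,3) (10,11)]:
  edge (0,6)–(1,1): clear
  edge (1,1)–(2,0): clear
  edge (2,0)–(10,3): clear
  edge (10,3)–(10,11): clear
  edge (10,11)–(0,6): clear
  midpoint (13,41/2) outside
  → clear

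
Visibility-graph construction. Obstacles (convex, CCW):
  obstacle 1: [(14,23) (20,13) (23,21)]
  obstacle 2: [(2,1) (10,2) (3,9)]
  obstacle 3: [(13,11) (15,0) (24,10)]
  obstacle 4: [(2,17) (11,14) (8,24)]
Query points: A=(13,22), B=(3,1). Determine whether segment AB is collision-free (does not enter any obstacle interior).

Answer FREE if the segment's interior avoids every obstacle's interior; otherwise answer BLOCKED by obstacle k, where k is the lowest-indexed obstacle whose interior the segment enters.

Obstacle 1 [(14,23) (20,13) (23,21)]:
  edge (14,23)–(20,13): clear
  edge (20,13)–(23,21): clear
  edge (23,21)–(14,23): clear
  midpoint (8,23/2) outside
  → clear
Obstacle 2 [(2,1) (10,2) (3,9)]:
  edge (2,1)–(10,2): crosses AB
  edge (10,2)–(3,9): crosses AB
  edge (3,9)–(2,1): clear
  → BLOCKED
Obstacle 3 [(13,11) (15,0) (24,10)]:
  edge (13,11)–(15,0): clear
  edge (15,0)–(24,10): clear
  edge (24,10)–(13,11): clear
  midpoint (8,23/2) outside
  → clear
Obstacle 4 [(2,17) (11,14) (8,24)]:
  edge (2,17)–(11,14): crosses AB
  edge (11,14)–(8,24): crosses AB
  edge (8,24)–(2,17): clear
  → BLOCKED

BLOCKED by obstacle 2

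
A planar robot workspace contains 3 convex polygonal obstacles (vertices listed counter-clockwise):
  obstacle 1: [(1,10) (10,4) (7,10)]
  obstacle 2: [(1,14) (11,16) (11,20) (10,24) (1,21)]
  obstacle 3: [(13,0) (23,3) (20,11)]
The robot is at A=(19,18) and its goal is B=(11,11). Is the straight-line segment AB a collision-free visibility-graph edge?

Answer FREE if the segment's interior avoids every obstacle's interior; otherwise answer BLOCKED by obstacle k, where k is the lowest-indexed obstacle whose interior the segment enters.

Obstacle 1 [(1,10) (10,4) (7,10)]:
  edge (1,10)–(10,4): clear
  edge (10,4)–(7,10): clear
  edge (7,10)–(1,10): clear
  midpoint (15,29/2) outside
  → clear
Obstacle 2 [(1,14) (11,16) (11,20) (10,24) (1,21)]:
  edge (1,14)–(11,16): clear
  edge (11,16)–(11,20): clear
  edge (11,20)–(10,24): clear
  edge (10,24)–(1,21): clear
  edge (1,21)–(1,14): clear
  midpoint (15,29/2) outside
  → clear
Obstacle 3 [(13,0) (23,3) (20,11)]:
  edge (13,0)–(23,3): clear
  edge (23,3)–(20,11): clear
  edge (20,11)–(13,0): clear
  midpoint (15,29/2) outside
  → clear

FREE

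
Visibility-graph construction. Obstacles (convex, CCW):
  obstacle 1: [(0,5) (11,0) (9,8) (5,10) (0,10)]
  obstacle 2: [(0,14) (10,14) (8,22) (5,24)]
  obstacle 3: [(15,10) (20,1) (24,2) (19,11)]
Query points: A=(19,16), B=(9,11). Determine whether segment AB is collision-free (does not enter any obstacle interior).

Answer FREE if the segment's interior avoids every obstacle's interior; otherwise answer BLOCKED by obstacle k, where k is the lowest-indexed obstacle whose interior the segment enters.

FREE

Obstacle 1 [(0,5) (11,0) (9,8) (5,10) (0,10)]:
  edge (0,5)–(11,0): clear
  edge (11,0)–(9,8): clear
  edge (9,8)–(5,10): clear
  edge (5,10)–(0,10): clear
  edge (0,10)–(0,5): clear
  midpoint (14,27/2) outside
  → clear
Obstacle 2 [(0,14) (10,14) (8,22) (5,24)]:
  edge (0,14)–(10,14): clear
  edge (10,14)–(8,22): clear
  edge (8,22)–(5,24): clear
  edge (5,24)–(0,14): clear
  midpoint (14,27/2) outside
  → clear
Obstacle 3 [(15,10) (20,1) (24,2) (19,11)]:
  edge (15,10)–(20,1): clear
  edge (20,1)–(24,2): clear
  edge (24,2)–(19,11): clear
  edge (19,11)–(15,10): clear
  midpoint (14,27/2) outside
  → clear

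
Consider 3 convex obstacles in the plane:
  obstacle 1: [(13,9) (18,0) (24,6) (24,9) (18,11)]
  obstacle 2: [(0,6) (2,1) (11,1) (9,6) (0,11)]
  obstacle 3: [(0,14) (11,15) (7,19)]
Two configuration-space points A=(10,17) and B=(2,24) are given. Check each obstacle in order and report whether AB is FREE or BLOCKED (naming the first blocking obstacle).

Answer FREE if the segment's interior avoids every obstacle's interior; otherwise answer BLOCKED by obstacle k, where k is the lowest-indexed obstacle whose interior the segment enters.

FREE

Obstacle 1 [(13,9) (18,0) (24,6) (24,9) (18,11)]:
  edge (13,9)–(18,0): clear
  edge (18,0)–(24,6): clear
  edge (24,6)–(24,9): clear
  edge (24,9)–(18,11): clear
  edge (18,11)–(13,9): clear
  midpoint (6,41/2) outside
  → clear
Obstacle 2 [(0,6) (2,1) (11,1) (9,6) (0,11)]:
  edge (0,6)–(2,1): clear
  edge (2,1)–(11,1): clear
  edge (11,1)–(9,6): clear
  edge (9,6)–(0,11): clear
  edge (0,11)–(0,6): clear
  midpoint (6,41/2) outside
  → clear
Obstacle 3 [(0,14) (11,15) (7,19)]:
  edge (0,14)–(11,15): clear
  edge (11,15)–(7,19): clear
  edge (7,19)–(0,14): clear
  midpoint (6,41/2) outside
  → clear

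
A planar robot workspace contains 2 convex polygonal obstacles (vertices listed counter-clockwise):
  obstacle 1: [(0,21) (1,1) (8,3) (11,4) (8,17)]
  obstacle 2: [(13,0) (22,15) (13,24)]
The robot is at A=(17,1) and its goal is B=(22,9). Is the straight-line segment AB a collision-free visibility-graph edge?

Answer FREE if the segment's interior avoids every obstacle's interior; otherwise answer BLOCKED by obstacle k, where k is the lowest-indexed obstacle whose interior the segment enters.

FREE

Obstacle 1 [(0,21) (1,1) (8,3) (11,4) (8,17)]:
  edge (0,21)–(1,1): clear
  edge (1,1)–(8,3): clear
  edge (8,3)–(11,4): clear
  edge (11,4)–(8,17): clear
  edge (8,17)–(0,21): clear
  midpoint (39/2,5) outside
  → clear
Obstacle 2 [(13,0) (22,15) (13,24)]:
  edge (13,0)–(22,15): clear
  edge (22,15)–(13,24): clear
  edge (13,24)–(13,0): clear
  midpoint (39/2,5) outside
  → clear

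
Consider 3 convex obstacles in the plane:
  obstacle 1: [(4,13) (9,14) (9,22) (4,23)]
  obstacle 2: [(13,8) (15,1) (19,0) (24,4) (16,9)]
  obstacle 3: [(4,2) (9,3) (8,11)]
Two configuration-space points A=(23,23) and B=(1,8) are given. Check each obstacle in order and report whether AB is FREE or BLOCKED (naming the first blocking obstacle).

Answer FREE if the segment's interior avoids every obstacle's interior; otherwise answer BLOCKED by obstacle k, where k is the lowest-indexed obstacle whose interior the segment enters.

FREE

Obstacle 1 [(4,13) (9,14) (9,22) (4,23)]:
  edge (4,13)–(9,14): clear
  edge (9,14)–(9,22): clear
  edge (9,22)–(4,23): clear
  edge (4,23)–(4,13): clear
  midpoint (12,31/2) outside
  → clear
Obstacle 2 [(13,8) (15,1) (19,0) (24,4) (16,9)]:
  edge (13,8)–(15,1): clear
  edge (15,1)–(19,0): clear
  edge (19,0)–(24,4): clear
  edge (24,4)–(16,9): clear
  edge (16,9)–(13,8): clear
  midpoint (12,31/2) outside
  → clear
Obstacle 3 [(4,2) (9,3) (8,11)]:
  edge (4,2)–(9,3): clear
  edge (9,3)–(8,11): clear
  edge (8,11)–(4,2): clear
  midpoint (12,31/2) outside
  → clear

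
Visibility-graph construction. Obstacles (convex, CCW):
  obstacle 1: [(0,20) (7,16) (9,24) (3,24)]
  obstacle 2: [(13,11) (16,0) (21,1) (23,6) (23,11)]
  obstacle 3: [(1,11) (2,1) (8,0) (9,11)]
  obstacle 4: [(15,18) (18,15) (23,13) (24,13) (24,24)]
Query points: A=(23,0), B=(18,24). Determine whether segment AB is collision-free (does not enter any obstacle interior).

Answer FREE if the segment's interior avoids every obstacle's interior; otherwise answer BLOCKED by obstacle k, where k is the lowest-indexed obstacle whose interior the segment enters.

Obstacle 1 [(0,20) (7,16) (9,24) (3,24)]:
  edge (0,20)–(7,16): clear
  edge (7,16)–(9,24): clear
  edge (9,24)–(3,24): clear
  edge (3,24)–(0,20): clear
  midpoint (41/2,12) outside
  → clear
Obstacle 2 [(13,11) (16,0) (21,1) (23,6) (23,11)]:
  edge (13,11)–(16,0): clear
  edge (16,0)–(21,1): clear
  edge (21,1)–(23,6): crosses AB
  edge (23,6)–(23,11): clear
  edge (23,11)–(13,11): crosses AB
  → BLOCKED
Obstacle 3 [(1,11) (2,1) (8,0) (9,11)]:
  edge (1,11)–(2,1): clear
  edge (2,1)–(8,0): clear
  edge (8,0)–(9,11): clear
  edge (9,11)–(1,11): clear
  midpoint (41/2,12) outside
  → clear
Obstacle 4 [(15,18) (18,15) (23,13) (24,13) (24,24)]:
  edge (15,18)–(18,15): clear
  edge (18,15)–(23,13): crosses AB
  edge (23,13)–(24,13): clear
  edge (24,13)–(24,24): clear
  edge (24,24)–(15,18): crosses AB
  → BLOCKED

BLOCKED by obstacle 2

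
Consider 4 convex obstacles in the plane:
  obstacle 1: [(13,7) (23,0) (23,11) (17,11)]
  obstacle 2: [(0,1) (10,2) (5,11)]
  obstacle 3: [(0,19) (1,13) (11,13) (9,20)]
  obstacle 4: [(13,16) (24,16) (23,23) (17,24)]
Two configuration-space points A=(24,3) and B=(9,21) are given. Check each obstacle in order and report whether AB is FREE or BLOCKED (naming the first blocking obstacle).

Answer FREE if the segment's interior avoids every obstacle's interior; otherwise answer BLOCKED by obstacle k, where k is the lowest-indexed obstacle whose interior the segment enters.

BLOCKED by obstacle 1

Obstacle 1 [(13,7) (23,0) (23,11) (17,11)]:
  edge (13,7)–(23,0): clear
  edge (23,0)–(23,11): crosses AB
  edge (23,11)–(17,11): crosses AB
  edge (17,11)–(13,7): clear
  → BLOCKED
Obstacle 2 [(0,1) (10,2) (5,11)]:
  edge (0,1)–(10,2): clear
  edge (10,2)–(5,11): clear
  edge (5,11)–(0,1): clear
  midpoint (33/2,12) outside
  → clear
Obstacle 3 [(0,19) (1,13) (11,13) (9,20)]:
  edge (0,19)–(1,13): clear
  edge (1,13)–(11,13): clear
  edge (11,13)–(9,20): clear
  edge (9,20)–(0,19): clear
  midpoint (33/2,12) outside
  → clear
Obstacle 4 [(13,16) (24,16) (23,23) (17,24)]:
  edge (13,16)–(24,16): crosses AB
  edge (24,16)–(23,23): clear
  edge (23,23)–(17,24): clear
  edge (17,24)–(13,16): crosses AB
  → BLOCKED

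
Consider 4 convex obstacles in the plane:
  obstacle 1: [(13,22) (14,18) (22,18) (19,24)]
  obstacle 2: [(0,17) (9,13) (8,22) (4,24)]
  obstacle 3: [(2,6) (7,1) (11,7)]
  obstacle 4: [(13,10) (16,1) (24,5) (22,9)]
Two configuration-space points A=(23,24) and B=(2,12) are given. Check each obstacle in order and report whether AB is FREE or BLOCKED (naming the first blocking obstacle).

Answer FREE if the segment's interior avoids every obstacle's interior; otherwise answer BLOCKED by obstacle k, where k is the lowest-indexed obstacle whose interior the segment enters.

BLOCKED by obstacle 1

Obstacle 1 [(13,22) (14,18) (22,18) (19,24)]:
  edge (13,22)–(14,18): crosses AB
  edge (14,18)–(22,18): clear
  edge (22,18)–(19,24): crosses AB
  edge (19,24)–(13,22): clear
  → BLOCKED
Obstacle 2 [(0,17) (9,13) (8,22) (4,24)]:
  edge (0,17)–(9,13): crosses AB
  edge (9,13)–(8,22): crosses AB
  edge (8,22)–(4,24): clear
  edge (4,24)–(0,17): clear
  → BLOCKED
Obstacle 3 [(2,6) (7,1) (11,7)]:
  edge (2,6)–(7,1): clear
  edge (7,1)–(11,7): clear
  edge (11,7)–(2,6): clear
  midpoint (25/2,18) outside
  → clear
Obstacle 4 [(13,10) (16,1) (24,5) (22,9)]:
  edge (13,10)–(16,1): clear
  edge (16,1)–(24,5): clear
  edge (24,5)–(22,9): clear
  edge (22,9)–(13,10): clear
  midpoint (25/2,18) outside
  → clear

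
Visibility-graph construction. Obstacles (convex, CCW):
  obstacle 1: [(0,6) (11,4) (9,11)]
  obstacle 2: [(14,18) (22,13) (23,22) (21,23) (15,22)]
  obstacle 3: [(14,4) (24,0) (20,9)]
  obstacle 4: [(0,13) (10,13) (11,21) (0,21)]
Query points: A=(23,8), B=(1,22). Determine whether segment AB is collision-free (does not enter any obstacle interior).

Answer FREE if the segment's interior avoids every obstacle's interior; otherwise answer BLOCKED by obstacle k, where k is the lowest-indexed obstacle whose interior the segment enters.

Obstacle 1 [(0,6) (11,4) (9,11)]:
  edge (0,6)–(11,4): clear
  edge (11,4)–(9,11): clear
  edge (9,11)–(0,6): clear
  midpoint (12,15) outside
  → clear
Obstacle 2 [(14,18) (22,13) (23,22) (21,23) (15,22)]:
  edge (14,18)–(22,13): clear
  edge (22,13)–(23,22): clear
  edge (23,22)–(21,23): clear
  edge (21,23)–(15,22): clear
  edge (15,22)–(14,18): clear
  midpoint (12,15) outside
  → clear
Obstacle 3 [(14,4) (24,0) (20,9)]:
  edge (14,4)–(24,0): clear
  edge (24,0)–(20,9): clear
  edge (20,9)–(14,4): clear
  midpoint (12,15) outside
  → clear
Obstacle 4 [(0,13) (10,13) (11,21) (0,21)]:
  edge (0,13)–(10,13): clear
  edge (10,13)–(11,21): crosses AB
  edge (11,21)–(0,21): crosses AB
  edge (0,21)–(0,13): clear
  → BLOCKED

BLOCKED by obstacle 4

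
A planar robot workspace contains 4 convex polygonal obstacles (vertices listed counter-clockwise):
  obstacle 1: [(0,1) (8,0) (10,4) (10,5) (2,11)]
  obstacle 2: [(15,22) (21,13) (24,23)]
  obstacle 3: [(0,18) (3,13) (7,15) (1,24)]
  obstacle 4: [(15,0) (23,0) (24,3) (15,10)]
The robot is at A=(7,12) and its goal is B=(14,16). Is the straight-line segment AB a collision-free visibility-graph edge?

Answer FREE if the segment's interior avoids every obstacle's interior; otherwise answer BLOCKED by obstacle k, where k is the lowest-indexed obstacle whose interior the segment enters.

Obstacle 1 [(0,1) (8,0) (10,4) (10,5) (2,11)]:
  edge (0,1)–(8,0): clear
  edge (8,0)–(10,4): clear
  edge (10,4)–(10,5): clear
  edge (10,5)–(2,11): clear
  edge (2,11)–(0,1): clear
  midpoint (21/2,14) outside
  → clear
Obstacle 2 [(15,22) (21,13) (24,23)]:
  edge (15,22)–(21,13): clear
  edge (21,13)–(24,23): clear
  edge (24,23)–(15,22): clear
  midpoint (21/2,14) outside
  → clear
Obstacle 3 [(0,18) (3,13) (7,15) (1,24)]:
  edge (0,18)–(3,13): clear
  edge (3,13)–(7,15): clear
  edge (7,15)–(1,24): clear
  edge (1,24)–(0,18): clear
  midpoint (21/2,14) outside
  → clear
Obstacle 4 [(15,0) (23,0) (24,3) (15,10)]:
  edge (15,0)–(23,0): clear
  edge (23,0)–(24,3): clear
  edge (24,3)–(15,10): clear
  edge (15,10)–(15,0): clear
  midpoint (21/2,14) outside
  → clear

FREE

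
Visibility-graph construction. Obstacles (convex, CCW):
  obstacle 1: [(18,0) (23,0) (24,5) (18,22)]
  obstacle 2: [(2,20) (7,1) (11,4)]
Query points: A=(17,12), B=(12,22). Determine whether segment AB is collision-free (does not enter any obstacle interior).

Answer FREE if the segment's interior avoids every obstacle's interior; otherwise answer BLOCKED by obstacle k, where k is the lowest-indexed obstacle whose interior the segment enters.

FREE

Obstacle 1 [(18,0) (23,0) (24,5) (18,22)]:
  edge (18,0)–(23,0): clear
  edge (23,0)–(24,5): clear
  edge (24,5)–(18,22): clear
  edge (18,22)–(18,0): clear
  midpoint (29/2,17) outside
  → clear
Obstacle 2 [(2,20) (7,1) (11,4)]:
  edge (2,20)–(7,1): clear
  edge (7,1)–(11,4): clear
  edge (11,4)–(2,20): clear
  midpoint (29/2,17) outside
  → clear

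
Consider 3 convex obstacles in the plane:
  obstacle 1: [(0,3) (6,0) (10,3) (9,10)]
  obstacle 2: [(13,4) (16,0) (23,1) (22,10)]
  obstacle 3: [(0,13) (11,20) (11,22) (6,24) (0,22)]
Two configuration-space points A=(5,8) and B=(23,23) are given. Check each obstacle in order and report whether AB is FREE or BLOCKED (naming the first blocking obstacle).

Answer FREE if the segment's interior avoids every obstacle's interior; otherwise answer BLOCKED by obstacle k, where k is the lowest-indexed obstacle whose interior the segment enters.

FREE

Obstacle 1 [(0,3) (6,0) (10,3) (9,10)]:
  edge (0,3)–(6,0): clear
  edge (6,0)–(10,3): clear
  edge (10,3)–(9,10): clear
  edge (9,10)–(0,3): clear
  midpoint (14,31/2) outside
  → clear
Obstacle 2 [(13,4) (16,0) (23,1) (22,10)]:
  edge (13,4)–(16,0): clear
  edge (16,0)–(23,1): clear
  edge (23,1)–(22,10): clear
  edge (22,10)–(13,4): clear
  midpoint (14,31/2) outside
  → clear
Obstacle 3 [(0,13) (11,20) (11,22) (6,24) (0,22)]:
  edge (0,13)–(11,20): clear
  edge (11,20)–(11,22): clear
  edge (11,22)–(6,24): clear
  edge (6,24)–(0,22): clear
  edge (0,22)–(0,13): clear
  midpoint (14,31/2) outside
  → clear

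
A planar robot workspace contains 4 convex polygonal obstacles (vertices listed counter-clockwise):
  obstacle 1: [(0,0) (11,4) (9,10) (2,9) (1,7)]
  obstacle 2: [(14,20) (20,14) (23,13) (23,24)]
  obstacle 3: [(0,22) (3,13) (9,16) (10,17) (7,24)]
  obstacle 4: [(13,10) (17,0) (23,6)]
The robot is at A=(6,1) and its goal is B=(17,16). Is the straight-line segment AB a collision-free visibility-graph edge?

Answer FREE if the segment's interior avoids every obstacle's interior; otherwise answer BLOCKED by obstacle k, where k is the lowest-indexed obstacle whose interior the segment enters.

Obstacle 1 [(0,0) (11,4) (9,10) (2,9) (1,7)]:
  edge (0,0)–(11,4): crosses AB
  edge (11,4)–(9,10): crosses AB
  edge (9,10)–(2,9): clear
  edge (2,9)–(1,7): clear
  edge (1,7)–(0,0): clear
  → BLOCKED
Obstacle 2 [(14,20) (20,14) (23,13) (23,24)]:
  edge (14,20)–(20,14): clear
  edge (20,14)–(23,13): clear
  edge (23,13)–(23,24): clear
  edge (23,24)–(14,20): clear
  midpoint (23/2,17/2) outside
  → clear
Obstacle 3 [(0,22) (3,13) (9,16) (10,17) (7,24)]:
  edge (0,22)–(3,13): clear
  edge (3,13)–(9,16): clear
  edge (9,16)–(10,17): clear
  edge (10,17)–(7,24): clear
  edge (7,24)–(0,22): clear
  midpoint (23/2,17/2) outside
  → clear
Obstacle 4 [(13,10) (17,0) (23,6)]:
  edge (13,10)–(17,0): clear
  edge (17,0)–(23,6): clear
  edge (23,6)–(13,10): clear
  midpoint (23/2,17/2) outside
  → clear

BLOCKED by obstacle 1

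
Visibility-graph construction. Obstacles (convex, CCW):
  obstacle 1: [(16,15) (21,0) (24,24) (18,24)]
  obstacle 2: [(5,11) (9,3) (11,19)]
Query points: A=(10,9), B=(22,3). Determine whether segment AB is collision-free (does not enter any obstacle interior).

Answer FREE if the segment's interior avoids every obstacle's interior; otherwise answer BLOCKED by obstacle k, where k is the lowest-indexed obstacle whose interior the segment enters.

BLOCKED by obstacle 1

Obstacle 1 [(16,15) (21,0) (24,24) (18,24)]:
  edge (16,15)–(21,0): crosses AB
  edge (21,0)–(24,24): crosses AB
  edge (24,24)–(18,24): clear
  edge (18,24)–(16,15): clear
  → BLOCKED
Obstacle 2 [(5,11) (9,3) (11,19)]:
  edge (5,11)–(9,3): clear
  edge (9,3)–(11,19): clear
  edge (11,19)–(5,11): clear
  midpoint (16,6) outside
  → clear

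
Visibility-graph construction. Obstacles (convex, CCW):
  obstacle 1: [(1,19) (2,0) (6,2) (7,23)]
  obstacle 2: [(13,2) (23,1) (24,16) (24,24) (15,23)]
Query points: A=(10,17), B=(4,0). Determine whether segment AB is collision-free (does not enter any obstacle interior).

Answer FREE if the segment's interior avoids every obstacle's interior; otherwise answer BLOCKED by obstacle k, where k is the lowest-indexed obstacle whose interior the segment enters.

Obstacle 1 [(1,19) (2,0) (6,2) (7,23)]:
  edge (1,19)–(2,0): clear
  edge (2,0)–(6,2): crosses AB
  edge (6,2)–(7,23): crosses AB
  edge (7,23)–(1,19): clear
  → BLOCKED
Obstacle 2 [(13,2) (23,1) (24,16) (24,24) (15,23)]:
  edge (13,2)–(23,1): clear
  edge (23,1)–(24,16): clear
  edge (24,16)–(24,24): clear
  edge (24,24)–(15,23): clear
  edge (15,23)–(13,2): clear
  midpoint (7,17/2) outside
  → clear

BLOCKED by obstacle 1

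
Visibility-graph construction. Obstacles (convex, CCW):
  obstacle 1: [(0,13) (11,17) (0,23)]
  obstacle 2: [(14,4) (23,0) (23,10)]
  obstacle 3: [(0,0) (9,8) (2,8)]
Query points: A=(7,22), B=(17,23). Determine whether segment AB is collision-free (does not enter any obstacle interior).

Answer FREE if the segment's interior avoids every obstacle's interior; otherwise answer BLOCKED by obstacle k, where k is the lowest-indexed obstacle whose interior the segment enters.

Obstacle 1 [(0,13) (11,17) (0,23)]:
  edge (0,13)–(11,17): clear
  edge (11,17)–(0,23): clear
  edge (0,23)–(0,13): clear
  midpoint (12,45/2) outside
  → clear
Obstacle 2 [(14,4) (23,0) (23,10)]:
  edge (14,4)–(23,0): clear
  edge (23,0)–(23,10): clear
  edge (23,10)–(14,4): clear
  midpoint (12,45/2) outside
  → clear
Obstacle 3 [(0,0) (9,8) (2,8)]:
  edge (0,0)–(9,8): clear
  edge (9,8)–(2,8): clear
  edge (2,8)–(0,0): clear
  midpoint (12,45/2) outside
  → clear

FREE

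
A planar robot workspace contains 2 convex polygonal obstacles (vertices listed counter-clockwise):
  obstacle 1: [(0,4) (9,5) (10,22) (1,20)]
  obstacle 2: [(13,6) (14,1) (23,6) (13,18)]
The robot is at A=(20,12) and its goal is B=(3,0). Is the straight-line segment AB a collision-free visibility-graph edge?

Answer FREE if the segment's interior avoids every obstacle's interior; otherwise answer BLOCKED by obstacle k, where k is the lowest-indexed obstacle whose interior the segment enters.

BLOCKED by obstacle 2

Obstacle 1 [(0,4) (9,5) (10,22) (1,20)]:
  edge (0,4)–(9,5): clear
  edge (9,5)–(10,22): clear
  edge (10,22)–(1,20): clear
  edge (1,20)–(0,4): clear
  midpoint (23/2,6) outside
  → clear
Obstacle 2 [(13,6) (14,1) (23,6) (13,18)]:
  edge (13,6)–(14,1): clear
  edge (14,1)–(23,6): clear
  edge (23,6)–(13,18): crosses AB
  edge (13,18)–(13,6): crosses AB
  → BLOCKED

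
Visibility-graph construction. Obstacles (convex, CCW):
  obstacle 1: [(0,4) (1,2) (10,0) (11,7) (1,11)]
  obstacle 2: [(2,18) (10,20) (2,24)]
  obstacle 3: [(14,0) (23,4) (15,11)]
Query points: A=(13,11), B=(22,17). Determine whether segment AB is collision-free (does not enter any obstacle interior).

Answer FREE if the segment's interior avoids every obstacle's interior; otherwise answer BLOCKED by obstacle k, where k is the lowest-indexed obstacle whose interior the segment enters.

FREE

Obstacle 1 [(0,4) (1,2) (10,0) (11,7) (1,11)]:
  edge (0,4)–(1,2): clear
  edge (1,2)–(10,0): clear
  edge (10,0)–(11,7): clear
  edge (11,7)–(1,11): clear
  edge (1,11)–(0,4): clear
  midpoint (35/2,14) outside
  → clear
Obstacle 2 [(2,18) (10,20) (2,24)]:
  edge (2,18)–(10,20): clear
  edge (10,20)–(2,24): clear
  edge (2,24)–(2,18): clear
  midpoint (35/2,14) outside
  → clear
Obstacle 3 [(14,0) (23,4) (15,11)]:
  edge (14,0)–(23,4): clear
  edge (23,4)–(15,11): clear
  edge (15,11)–(14,0): clear
  midpoint (35/2,14) outside
  → clear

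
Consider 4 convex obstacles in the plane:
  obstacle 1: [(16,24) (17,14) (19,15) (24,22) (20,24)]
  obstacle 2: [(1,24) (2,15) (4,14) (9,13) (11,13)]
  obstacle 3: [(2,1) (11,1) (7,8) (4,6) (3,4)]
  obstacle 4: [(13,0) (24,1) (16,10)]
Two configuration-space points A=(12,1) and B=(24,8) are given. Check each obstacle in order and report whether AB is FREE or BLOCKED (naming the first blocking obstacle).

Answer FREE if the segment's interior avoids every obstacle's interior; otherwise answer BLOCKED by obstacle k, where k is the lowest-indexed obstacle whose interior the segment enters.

BLOCKED by obstacle 4

Obstacle 1 [(16,24) (17,14) (19,15) (24,22) (20,24)]:
  edge (16,24)–(17,14): clear
  edge (17,14)–(19,15): clear
  edge (19,15)–(24,22): clear
  edge (24,22)–(20,24): clear
  edge (20,24)–(16,24): clear
  midpoint (18,9/2) outside
  → clear
Obstacle 2 [(1,24) (2,15) (4,14) (9,13) (11,13)]:
  edge (1,24)–(2,15): clear
  edge (2,15)–(4,14): clear
  edge (4,14)–(9,13): clear
  edge (9,13)–(11,13): clear
  edge (11,13)–(1,24): clear
  midpoint (18,9/2) outside
  → clear
Obstacle 3 [(2,1) (11,1) (7,8) (4,6) (3,4)]:
  edge (2,1)–(11,1): clear
  edge (11,1)–(7,8): clear
  edge (7,8)–(4,6): clear
  edge (4,6)–(3,4): clear
  edge (3,4)–(2,1): clear
  midpoint (18,9/2) outside
  → clear
Obstacle 4 [(13,0) (24,1) (16,10)]:
  edge (13,0)–(24,1): clear
  edge (24,1)–(16,10): crosses AB
  edge (16,10)–(13,0): crosses AB
  → BLOCKED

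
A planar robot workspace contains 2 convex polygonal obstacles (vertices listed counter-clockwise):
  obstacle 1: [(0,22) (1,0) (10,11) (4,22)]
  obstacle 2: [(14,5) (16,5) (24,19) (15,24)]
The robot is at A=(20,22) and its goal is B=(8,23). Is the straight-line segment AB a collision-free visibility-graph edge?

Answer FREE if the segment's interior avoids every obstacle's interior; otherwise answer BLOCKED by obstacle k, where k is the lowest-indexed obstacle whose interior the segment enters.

Obstacle 1 [(0,22) (1,0) (10,11) (4,22)]:
  edge (0,22)–(1,0): clear
  edge (1,0)–(10,11): clear
  edge (10,11)–(4,22): clear
  edge (4,22)–(0,22): clear
  midpoint (14,45/2) outside
  → clear
Obstacle 2 [(14,5) (16,5) (24,19) (15,24)]:
  edge (14,5)–(16,5): clear
  edge (16,5)–(24,19): clear
  edge (24,19)–(15,24): crosses AB
  edge (15,24)–(14,5): crosses AB
  → BLOCKED

BLOCKED by obstacle 2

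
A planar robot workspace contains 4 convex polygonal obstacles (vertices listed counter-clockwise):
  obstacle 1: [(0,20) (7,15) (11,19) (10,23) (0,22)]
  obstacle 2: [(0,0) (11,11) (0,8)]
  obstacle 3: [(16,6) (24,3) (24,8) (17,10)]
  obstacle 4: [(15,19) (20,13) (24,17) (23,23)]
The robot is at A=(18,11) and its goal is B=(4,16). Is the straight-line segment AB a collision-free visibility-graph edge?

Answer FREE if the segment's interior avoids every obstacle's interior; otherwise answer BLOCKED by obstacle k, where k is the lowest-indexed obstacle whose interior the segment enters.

Obstacle 1 [(0,20) (7,15) (11,19) (10,23) (0,22)]:
  edge (0,20)–(7,15): clear
  edge (7,15)–(11,19): clear
  edge (11,19)–(10,23): clear
  edge (10,23)–(0,22): clear
  edge (0,22)–(0,20): clear
  midpoint (11,27/2) outside
  → clear
Obstacle 2 [(0,0) (11,11) (0,8)]:
  edge (0,0)–(11,11): clear
  edge (11,11)–(0,8): clear
  edge (0,8)–(0,0): clear
  midpoint (11,27/2) outside
  → clear
Obstacle 3 [(16,6) (24,3) (24,8) (17,10)]:
  edge (16,6)–(24,3): clear
  edge (24,3)–(24,8): clear
  edge (24,8)–(17,10): clear
  edge (17,10)–(16,6): clear
  midpoint (11,27/2) outside
  → clear
Obstacle 4 [(15,19) (20,13) (24,17) (23,23)]:
  edge (15,19)–(20,13): clear
  edge (20,13)–(24,17): clear
  edge (24,17)–(23,23): clear
  edge (23,23)–(15,19): clear
  midpoint (11,27/2) outside
  → clear

FREE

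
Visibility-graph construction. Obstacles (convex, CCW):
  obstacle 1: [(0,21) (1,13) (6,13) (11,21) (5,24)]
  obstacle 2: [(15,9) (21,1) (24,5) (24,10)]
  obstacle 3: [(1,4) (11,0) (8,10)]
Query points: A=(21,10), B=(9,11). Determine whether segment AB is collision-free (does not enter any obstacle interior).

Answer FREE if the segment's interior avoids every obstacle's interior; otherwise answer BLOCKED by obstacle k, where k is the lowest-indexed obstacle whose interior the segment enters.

FREE

Obstacle 1 [(0,21) (1,13) (6,13) (11,21) (5,24)]:
  edge (0,21)–(1,13): clear
  edge (1,13)–(6,13): clear
  edge (6,13)–(11,21): clear
  edge (11,21)–(5,24): clear
  edge (5,24)–(0,21): clear
  midpoint (15,21/2) outside
  → clear
Obstacle 2 [(15,9) (21,1) (24,5) (24,10)]:
  edge (15,9)–(21,1): clear
  edge (21,1)–(24,5): clear
  edge (24,5)–(24,10): clear
  edge (24,10)–(15,9): clear
  midpoint (15,21/2) outside
  → clear
Obstacle 3 [(1,4) (11,0) (8,10)]:
  edge (1,4)–(11,0): clear
  edge (11,0)–(8,10): clear
  edge (8,10)–(1,4): clear
  midpoint (15,21/2) outside
  → clear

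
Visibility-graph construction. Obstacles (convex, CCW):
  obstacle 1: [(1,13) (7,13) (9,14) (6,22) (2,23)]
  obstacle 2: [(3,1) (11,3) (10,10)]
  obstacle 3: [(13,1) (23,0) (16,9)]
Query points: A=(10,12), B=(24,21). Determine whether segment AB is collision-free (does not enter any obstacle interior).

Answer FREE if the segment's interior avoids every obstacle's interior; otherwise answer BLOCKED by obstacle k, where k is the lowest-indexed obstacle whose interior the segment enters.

Obstacle 1 [(1,13) (7,13) (9,14) (6,22) (2,23)]:
  edge (1,13)–(7,13): clear
  edge (7,13)–(9,14): clear
  edge (9,14)–(6,22): clear
  edge (6,22)–(2,23): clear
  edge (2,23)–(1,13): clear
  midpoint (17,33/2) outside
  → clear
Obstacle 2 [(3,1) (11,3) (10,10)]:
  edge (3,1)–(11,3): clear
  edge (11,3)–(10,10): clear
  edge (10,10)–(3,1): clear
  midpoint (17,33/2) outside
  → clear
Obstacle 3 [(13,1) (23,0) (16,9)]:
  edge (13,1)–(23,0): clear
  edge (23,0)–(16,9): clear
  edge (16,9)–(13,1): clear
  midpoint (17,33/2) outside
  → clear

FREE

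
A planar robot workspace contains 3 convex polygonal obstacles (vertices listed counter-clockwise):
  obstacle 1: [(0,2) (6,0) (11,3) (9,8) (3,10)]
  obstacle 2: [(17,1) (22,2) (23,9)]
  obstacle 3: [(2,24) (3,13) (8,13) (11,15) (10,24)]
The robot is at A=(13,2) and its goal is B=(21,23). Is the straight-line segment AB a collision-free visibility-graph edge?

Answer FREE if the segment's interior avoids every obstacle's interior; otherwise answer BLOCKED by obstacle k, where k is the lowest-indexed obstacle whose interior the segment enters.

Obstacle 1 [(0,2) (6,0) (11,3) (9,8) (3,10)]:
  edge (0,2)–(6,0): clear
  edge (6,0)–(11,3): clear
  edge (11,3)–(9,8): clear
  edge (9,8)–(3,10): clear
  edge (3,10)–(0,2): clear
  midpoint (17,25/2) outside
  → clear
Obstacle 2 [(17,1) (22,2) (23,9)]:
  edge (17,1)–(22,2): clear
  edge (22,2)–(23,9): clear
  edge (23,9)–(17,1): clear
  midpoint (17,25/2) outside
  → clear
Obstacle 3 [(2,24) (3,13) (8,13) (11,15) (10,24)]:
  edge (2,24)–(3,13): clear
  edge (3,13)–(8,13): clear
  edge (8,13)–(11,15): clear
  edge (11,15)–(10,24): clear
  edge (10,24)–(2,24): clear
  midpoint (17,25/2) outside
  → clear

FREE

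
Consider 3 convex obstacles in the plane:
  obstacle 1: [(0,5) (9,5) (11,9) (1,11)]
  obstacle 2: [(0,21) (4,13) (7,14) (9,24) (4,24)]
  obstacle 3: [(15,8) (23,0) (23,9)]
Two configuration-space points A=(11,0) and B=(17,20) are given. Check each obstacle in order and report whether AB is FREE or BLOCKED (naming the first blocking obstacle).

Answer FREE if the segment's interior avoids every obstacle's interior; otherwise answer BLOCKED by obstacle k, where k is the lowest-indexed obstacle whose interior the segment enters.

Obstacle 1 [(0,5) (9,5) (11,9) (1,11)]:
  edge (0,5)–(9,5): clear
  edge (9,5)–(11,9): clear
  edge (11,9)–(1,11): clear
  edge (1,11)–(0,5): clear
  midpoint (14,10) outside
  → clear
Obstacle 2 [(0,21) (4,13) (7,14) (9,24) (4,24)]:
  edge (0,21)–(4,13): clear
  edge (4,13)–(7,14): clear
  edge (7,14)–(9,24): clear
  edge (9,24)–(4,24): clear
  edge (4,24)–(0,21): clear
  midpoint (14,10) outside
  → clear
Obstacle 3 [(15,8) (23,0) (23,9)]:
  edge (15,8)–(23,0): clear
  edge (23,0)–(23,9): clear
  edge (23,9)–(15,8): clear
  midpoint (14,10) outside
  → clear

FREE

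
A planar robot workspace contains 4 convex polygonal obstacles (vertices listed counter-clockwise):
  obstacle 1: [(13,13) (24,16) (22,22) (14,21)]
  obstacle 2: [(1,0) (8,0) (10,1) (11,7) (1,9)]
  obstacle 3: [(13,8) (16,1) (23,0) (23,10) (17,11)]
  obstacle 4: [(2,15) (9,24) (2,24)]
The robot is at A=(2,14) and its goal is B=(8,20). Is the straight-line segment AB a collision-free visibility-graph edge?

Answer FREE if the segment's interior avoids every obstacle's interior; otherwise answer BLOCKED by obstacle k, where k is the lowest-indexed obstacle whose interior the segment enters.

Obstacle 1 [(13,13) (24,16) (22,22) (14,21)]:
  edge (13,13)–(24,16): clear
  edge (24,16)–(22,22): clear
  edge (22,22)–(14,21): clear
  edge (14,21)–(13,13): clear
  midpoint (5,17) outside
  → clear
Obstacle 2 [(1,0) (8,0) (10,1) (11,7) (1,9)]:
  edge (1,0)–(8,0): clear
  edge (8,0)–(10,1): clear
  edge (10,1)–(11,7): clear
  edge (11,7)–(1,9): clear
  edge (1,9)–(1,0): clear
  midpoint (5,17) outside
  → clear
Obstacle 3 [(13,8) (16,1) (23,0) (23,10) (17,11)]:
  edge (13,8)–(16,1): clear
  edge (16,1)–(23,0): clear
  edge (23,0)–(23,10): clear
  edge (23,10)–(17,11): clear
  edge (17,11)–(13,8): clear
  midpoint (5,17) outside
  → clear
Obstacle 4 [(2,15) (9,24) (2,24)]:
  edge (2,15)–(9,24): clear
  edge (9,24)–(2,24): clear
  edge (2,24)–(2,15): clear
  midpoint (5,17) outside
  → clear

FREE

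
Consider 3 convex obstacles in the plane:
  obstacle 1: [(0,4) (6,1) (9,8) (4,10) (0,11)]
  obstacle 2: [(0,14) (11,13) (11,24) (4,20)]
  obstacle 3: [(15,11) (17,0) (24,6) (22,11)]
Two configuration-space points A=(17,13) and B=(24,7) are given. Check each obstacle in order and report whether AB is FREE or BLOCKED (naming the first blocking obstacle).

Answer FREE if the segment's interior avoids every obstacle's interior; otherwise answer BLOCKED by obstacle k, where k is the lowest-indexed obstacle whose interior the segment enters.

Obstacle 1 [(0,4) (6,1) (9,8) (4,10) (0,11)]:
  edge (0,4)–(6,1): clear
  edge (6,1)–(9,8): clear
  edge (9,8)–(4,10): clear
  edge (4,10)–(0,11): clear
  edge (0,11)–(0,4): clear
  midpoint (41/2,10) outside
  → clear
Obstacle 2 [(0,14) (11,13) (11,24) (4,20)]:
  edge (0,14)–(11,13): clear
  edge (11,13)–(11,24): clear
  edge (11,24)–(4,20): clear
  edge (4,20)–(0,14): clear
  midpoint (41/2,10) outside
  → clear
Obstacle 3 [(15,11) (17,0) (24,6) (22,11)]:
  edge (15,11)–(17,0): clear
  edge (17,0)–(24,6): clear
  edge (24,6)–(22,11): crosses AB
  edge (22,11)–(15,11): crosses AB
  → BLOCKED

BLOCKED by obstacle 3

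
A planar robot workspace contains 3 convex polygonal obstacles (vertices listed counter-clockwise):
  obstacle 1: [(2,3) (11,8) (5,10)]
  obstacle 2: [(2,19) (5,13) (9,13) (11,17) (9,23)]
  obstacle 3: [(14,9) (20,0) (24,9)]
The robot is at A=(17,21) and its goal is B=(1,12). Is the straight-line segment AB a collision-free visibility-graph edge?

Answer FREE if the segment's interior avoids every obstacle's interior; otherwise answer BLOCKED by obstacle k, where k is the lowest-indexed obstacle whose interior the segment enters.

BLOCKED by obstacle 2

Obstacle 1 [(2,3) (11,8) (5,10)]:
  edge (2,3)–(11,8): clear
  edge (11,8)–(5,10): clear
  edge (5,10)–(2,3): clear
  midpoint (9,33/2) outside
  → clear
Obstacle 2 [(2,19) (5,13) (9,13) (11,17) (9,23)]:
  edge (2,19)–(5,13): crosses AB
  edge (5,13)–(9,13): clear
  edge (9,13)–(11,17): clear
  edge (11,17)–(9,23): crosses AB
  edge (9,23)–(2,19): clear
  → BLOCKED
Obstacle 3 [(14,9) (20,0) (24,9)]:
  edge (14,9)–(20,0): clear
  edge (20,0)–(24,9): clear
  edge (24,9)–(14,9): clear
  midpoint (9,33/2) outside
  → clear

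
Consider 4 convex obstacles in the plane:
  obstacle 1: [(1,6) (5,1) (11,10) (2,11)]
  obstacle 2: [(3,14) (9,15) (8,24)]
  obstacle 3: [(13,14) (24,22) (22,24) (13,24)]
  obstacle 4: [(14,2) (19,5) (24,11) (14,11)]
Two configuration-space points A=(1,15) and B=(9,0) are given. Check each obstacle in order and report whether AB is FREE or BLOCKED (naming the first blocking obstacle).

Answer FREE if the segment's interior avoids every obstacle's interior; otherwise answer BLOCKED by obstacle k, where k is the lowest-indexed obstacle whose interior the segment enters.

BLOCKED by obstacle 1

Obstacle 1 [(1,6) (5,1) (11,10) (2,11)]:
  edge (1,6)–(5,1): clear
  edge (5,1)–(11,10): crosses AB
  edge (11,10)–(2,11): crosses AB
  edge (2,11)–(1,6): clear
  → BLOCKED
Obstacle 2 [(3,14) (9,15) (8,24)]:
  edge (3,14)–(9,15): clear
  edge (9,15)–(8,24): clear
  edge (8,24)–(3,14): clear
  midpoint (5,15/2) outside
  → clear
Obstacle 3 [(13,14) (24,22) (22,24) (13,24)]:
  edge (13,14)–(24,22): clear
  edge (24,22)–(22,24): clear
  edge (22,24)–(13,24): clear
  edge (13,24)–(13,14): clear
  midpoint (5,15/2) outside
  → clear
Obstacle 4 [(14,2) (19,5) (24,11) (14,11)]:
  edge (14,2)–(19,5): clear
  edge (19,5)–(24,11): clear
  edge (24,11)–(14,11): clear
  edge (14,11)–(14,2): clear
  midpoint (5,15/2) outside
  → clear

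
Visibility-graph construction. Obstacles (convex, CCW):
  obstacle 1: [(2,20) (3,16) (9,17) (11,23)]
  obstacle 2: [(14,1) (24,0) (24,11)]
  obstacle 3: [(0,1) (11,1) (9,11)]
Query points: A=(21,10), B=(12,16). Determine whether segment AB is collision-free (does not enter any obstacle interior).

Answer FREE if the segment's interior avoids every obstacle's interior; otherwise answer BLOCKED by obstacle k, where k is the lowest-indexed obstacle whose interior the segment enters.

FREE

Obstacle 1 [(2,20) (3,16) (9,17) (11,23)]:
  edge (2,20)–(3,16): clear
  edge (3,16)–(9,17): clear
  edge (9,17)–(11,23): clear
  edge (11,23)–(2,20): clear
  midpoint (33/2,13) outside
  → clear
Obstacle 2 [(14,1) (24,0) (24,11)]:
  edge (14,1)–(24,0): clear
  edge (24,0)–(24,11): clear
  edge (24,11)–(14,1): clear
  midpoint (33/2,13) outside
  → clear
Obstacle 3 [(0,1) (11,1) (9,11)]:
  edge (0,1)–(11,1): clear
  edge (11,1)–(9,11): clear
  edge (9,11)–(0,1): clear
  midpoint (33/2,13) outside
  → clear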